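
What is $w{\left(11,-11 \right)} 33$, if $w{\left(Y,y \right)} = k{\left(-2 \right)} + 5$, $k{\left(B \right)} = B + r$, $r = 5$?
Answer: $264$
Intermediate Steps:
$k{\left(B \right)} = 5 + B$ ($k{\left(B \right)} = B + 5 = 5 + B$)
$w{\left(Y,y \right)} = 8$ ($w{\left(Y,y \right)} = \left(5 - 2\right) + 5 = 3 + 5 = 8$)
$w{\left(11,-11 \right)} 33 = 8 \cdot 33 = 264$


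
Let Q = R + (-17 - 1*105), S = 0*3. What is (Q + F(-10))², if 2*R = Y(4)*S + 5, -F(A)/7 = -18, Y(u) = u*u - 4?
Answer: 169/4 ≈ 42.250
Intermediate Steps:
S = 0
Y(u) = -4 + u² (Y(u) = u² - 4 = -4 + u²)
F(A) = 126 (F(A) = -7*(-18) = 126)
R = 5/2 (R = ((-4 + 4²)*0 + 5)/2 = ((-4 + 16)*0 + 5)/2 = (12*0 + 5)/2 = (0 + 5)/2 = (½)*5 = 5/2 ≈ 2.5000)
Q = -239/2 (Q = 5/2 + (-17 - 1*105) = 5/2 + (-17 - 105) = 5/2 - 122 = -239/2 ≈ -119.50)
(Q + F(-10))² = (-239/2 + 126)² = (13/2)² = 169/4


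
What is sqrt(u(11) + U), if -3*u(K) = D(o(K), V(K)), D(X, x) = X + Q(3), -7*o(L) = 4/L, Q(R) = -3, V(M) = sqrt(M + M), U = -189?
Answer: 4*I*sqrt(626934)/231 ≈ 13.711*I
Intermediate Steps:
V(M) = sqrt(2)*sqrt(M) (V(M) = sqrt(2*M) = sqrt(2)*sqrt(M))
o(L) = -4/(7*L)
D(X, x) = -3 + X (D(X, x) = X - 3 = -3 + X)
u(K) = 1 + 4/(21*K) (u(K) = -(-3 - 4/(7*K))/3 = 1 + 4/(21*K))
sqrt(u(11) + U) = sqrt((4/21 + 11)/11 - 189) = sqrt((1/11)*(235/21) - 189) = sqrt(235/231 - 189) = sqrt(-43424/231) = 4*I*sqrt(626934)/231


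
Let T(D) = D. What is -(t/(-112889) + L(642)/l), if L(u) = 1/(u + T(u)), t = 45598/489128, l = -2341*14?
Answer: 35251139585/41493550380527112 ≈ 8.4956e-7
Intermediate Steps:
l = -32774
t = 22799/244564 (t = 45598*(1/489128) = 22799/244564 ≈ 0.093223)
L(u) = 1/(2*u) (L(u) = 1/(u + u) = 1/(2*u))
-(t/(-112889) + L(642)/l) = -((22799/244564)/(-112889) + ((½)/642)/(-32774)) = -((22799/244564)*(-1/112889) + ((½)*(1/642))*(-1/32774)) = -(-3257/3944083628 + (1/1284)*(-1/32774)) = -(-3257/3944083628 - 1/42081816) = -1*(-35251139585/41493550380527112) = 35251139585/41493550380527112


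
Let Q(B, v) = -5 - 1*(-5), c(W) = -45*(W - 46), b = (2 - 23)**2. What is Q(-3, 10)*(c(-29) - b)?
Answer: 0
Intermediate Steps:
b = 441 (b = (-21)**2 = 441)
c(W) = 2070 - 45*W (c(W) = -45*(-46 + W) = 2070 - 45*W)
Q(B, v) = 0 (Q(B, v) = -5 + 5 = 0)
Q(-3, 10)*(c(-29) - b) = 0*((2070 - 45*(-29)) - 1*441) = 0*((2070 + 1305) - 441) = 0*(3375 - 441) = 0*2934 = 0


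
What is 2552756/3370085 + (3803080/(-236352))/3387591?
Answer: 255485847313659299/337288178312502840 ≈ 0.75747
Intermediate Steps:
2552756/3370085 + (3803080/(-236352))/3387591 = 2552756*(1/3370085) + (3803080*(-1/236352))*(1/3387591) = 2552756/3370085 - 475385/29544*1/3387591 = 2552756/3370085 - 475385/100082988504 = 255485847313659299/337288178312502840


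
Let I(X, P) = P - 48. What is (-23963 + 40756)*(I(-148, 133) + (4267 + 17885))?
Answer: 373425941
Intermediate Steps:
I(X, P) = -48 + P
(-23963 + 40756)*(I(-148, 133) + (4267 + 17885)) = (-23963 + 40756)*((-48 + 133) + (4267 + 17885)) = 16793*(85 + 22152) = 16793*22237 = 373425941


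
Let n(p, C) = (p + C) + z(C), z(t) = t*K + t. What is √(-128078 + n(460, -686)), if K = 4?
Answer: I*√131734 ≈ 362.95*I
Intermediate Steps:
z(t) = 5*t (z(t) = t*4 + t = 4*t + t = 5*t)
n(p, C) = p + 6*C (n(p, C) = (p + C) + 5*C = (C + p) + 5*C = p + 6*C)
√(-128078 + n(460, -686)) = √(-128078 + (460 + 6*(-686))) = √(-128078 + (460 - 4116)) = √(-128078 - 3656) = √(-131734) = I*√131734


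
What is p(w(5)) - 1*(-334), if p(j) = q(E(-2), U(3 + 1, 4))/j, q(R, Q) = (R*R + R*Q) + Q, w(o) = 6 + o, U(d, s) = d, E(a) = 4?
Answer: 3710/11 ≈ 337.27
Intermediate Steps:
q(R, Q) = Q + R**2 + Q*R (q(R, Q) = (R**2 + Q*R) + Q = Q + R**2 + Q*R)
p(j) = 36/j (p(j) = ((3 + 1) + 4**2 + (3 + 1)*4)/j = (4 + 16 + 4*4)/j = (4 + 16 + 16)/j = 36/j)
p(w(5)) - 1*(-334) = 36/(6 + 5) - 1*(-334) = 36/11 + 334 = 3710/11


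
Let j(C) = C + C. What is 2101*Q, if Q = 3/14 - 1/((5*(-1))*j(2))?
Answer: 77737/140 ≈ 555.26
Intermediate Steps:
j(C) = 2*C
Q = 37/140 (Q = 3/14 - 1/((5*(-1))*(2*2)) = 3*(1/14) - 1/((-5*4)) = 3/14 - 1/(-20) = 3/14 - 1*(-1/20) = 3/14 + 1/20 = 37/140 ≈ 0.26429)
2101*Q = 2101*(37/140) = 77737/140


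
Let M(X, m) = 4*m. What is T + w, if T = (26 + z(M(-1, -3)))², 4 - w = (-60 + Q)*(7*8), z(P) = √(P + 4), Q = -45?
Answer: 6552 + 104*I*√2 ≈ 6552.0 + 147.08*I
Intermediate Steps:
z(P) = √(4 + P)
w = 5884 (w = 4 - (-60 - 45)*7*8 = 4 - (-105)*56 = 4 - 1*(-5880) = 4 + 5880 = 5884)
T = (26 + 2*I*√2)² (T = (26 + √(4 + 4*(-3)))² = (26 + √(4 - 12))² = (26 + √(-8))² = (26 + 2*I*√2)² ≈ 668.0 + 147.08*I)
T + w = (668 + 104*I*√2) + 5884 = 6552 + 104*I*√2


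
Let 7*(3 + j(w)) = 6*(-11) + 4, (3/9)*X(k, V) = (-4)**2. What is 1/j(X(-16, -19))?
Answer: -7/83 ≈ -0.084337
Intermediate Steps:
X(k, V) = 48 (X(k, V) = 3*(-4)**2 = 3*16 = 48)
j(w) = -83/7 (j(w) = -3 + (6*(-11) + 4)/7 = -3 + (-66 + 4)/7 = -3 + (1/7)*(-62) = -3 - 62/7 = -83/7)
1/j(X(-16, -19)) = 1/(-83/7) = -7/83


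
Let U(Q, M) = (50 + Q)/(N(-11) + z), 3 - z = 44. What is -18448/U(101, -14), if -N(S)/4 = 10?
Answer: 1494288/151 ≈ 9896.0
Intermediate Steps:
z = -41 (z = 3 - 1*44 = 3 - 44 = -41)
N(S) = -40 (N(S) = -4*10 = -40)
U(Q, M) = -50/81 - Q/81 (U(Q, M) = (50 + Q)/(-40 - 41) = (50 + Q)/(-81) = (50 + Q)*(-1/81) = -50/81 - Q/81)
-18448/U(101, -14) = -18448/(-50/81 - 1/81*101) = -18448/(-50/81 - 101/81) = -18448/(-151/81) = -18448*(-81/151) = 1494288/151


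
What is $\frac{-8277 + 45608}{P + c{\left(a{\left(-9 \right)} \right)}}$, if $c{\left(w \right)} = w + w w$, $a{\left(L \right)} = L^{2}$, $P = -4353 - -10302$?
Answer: $\frac{37331}{12591} \approx 2.9649$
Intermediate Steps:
$P = 5949$ ($P = -4353 + 10302 = 5949$)
$c{\left(w \right)} = w + w^{2}$
$\frac{-8277 + 45608}{P + c{\left(a{\left(-9 \right)} \right)}} = \frac{-8277 + 45608}{5949 + \left(-9\right)^{2} \left(1 + \left(-9\right)^{2}\right)} = \frac{37331}{5949 + 81 \left(1 + 81\right)} = \frac{37331}{5949 + 81 \cdot 82} = \frac{37331}{5949 + 6642} = \frac{37331}{12591}$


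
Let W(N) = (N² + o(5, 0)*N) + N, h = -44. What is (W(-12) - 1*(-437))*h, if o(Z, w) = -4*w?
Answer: -25036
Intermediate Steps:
W(N) = N + N² (W(N) = (N² + (-4*0)*N) + N = (N² + 0*N) + N = (N² + 0) + N = N² + N = N + N²)
(W(-12) - 1*(-437))*h = (-12*(1 - 12) - 1*(-437))*(-44) = (-12*(-11) + 437)*(-44) = (132 + 437)*(-44) = 569*(-44) = -25036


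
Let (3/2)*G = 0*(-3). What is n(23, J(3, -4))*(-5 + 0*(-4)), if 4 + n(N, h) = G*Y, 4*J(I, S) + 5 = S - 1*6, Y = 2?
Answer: 20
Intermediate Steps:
G = 0 (G = 2*(0*(-3))/3 = (⅔)*0 = 0)
J(I, S) = -11/4 + S/4 (J(I, S) = -5/4 + (S - 1*6)/4 = -5/4 + (S - 6)/4 = -5/4 + (-6 + S)/4 = -5/4 + (-3/2 + S/4) = -11/4 + S/4)
n(N, h) = -4 (n(N, h) = -4 + 0*2 = -4 + 0 = -4)
n(23, J(3, -4))*(-5 + 0*(-4)) = -4*(-5 + 0*(-4)) = -4*(-5 + 0) = -4*(-5) = 20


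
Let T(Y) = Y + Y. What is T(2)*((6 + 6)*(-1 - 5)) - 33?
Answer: -321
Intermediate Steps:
T(Y) = 2*Y
T(2)*((6 + 6)*(-1 - 5)) - 33 = (2*2)*((6 + 6)*(-1 - 5)) - 33 = 4*(12*(-6)) - 33 = 4*(-72) - 33 = -288 - 33 = -321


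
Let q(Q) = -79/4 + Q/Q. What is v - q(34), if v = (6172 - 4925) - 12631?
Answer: -45461/4 ≈ -11365.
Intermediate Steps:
q(Q) = -75/4 (q(Q) = -79*¼ + 1 = -79/4 + 1 = -75/4)
v = -11384 (v = 1247 - 12631 = -11384)
v - q(34) = -11384 - 1*(-75/4) = -11384 + 75/4 = -45461/4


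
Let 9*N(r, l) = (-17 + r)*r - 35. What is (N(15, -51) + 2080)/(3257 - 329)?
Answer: 18655/26352 ≈ 0.70792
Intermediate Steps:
N(r, l) = -35/9 + r*(-17 + r)/9 (N(r, l) = ((-17 + r)*r - 35)/9 = (r*(-17 + r) - 35)/9 = (-35 + r*(-17 + r))/9 = -35/9 + r*(-17 + r)/9)
(N(15, -51) + 2080)/(3257 - 329) = ((-35/9 - 17/9*15 + (1/9)*15**2) + 2080)/(3257 - 329) = ((-35/9 - 85/3 + (1/9)*225) + 2080)/2928 = ((-35/9 - 85/3 + 25) + 2080)*(1/2928) = (-65/9 + 2080)*(1/2928) = (18655/9)*(1/2928) = 18655/26352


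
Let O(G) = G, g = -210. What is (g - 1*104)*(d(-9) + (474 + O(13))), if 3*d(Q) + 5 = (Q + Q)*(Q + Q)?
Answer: -558920/3 ≈ -1.8631e+5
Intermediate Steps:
d(Q) = -5/3 + 4*Q²/3 (d(Q) = -5/3 + ((Q + Q)*(Q + Q))/3 = -5/3 + ((2*Q)*(2*Q))/3 = -5/3 + (4*Q²)/3 = -5/3 + 4*Q²/3)
(g - 1*104)*(d(-9) + (474 + O(13))) = (-210 - 1*104)*((-5/3 + (4/3)*(-9)²) + (474 + 13)) = (-210 - 104)*((-5/3 + (4/3)*81) + 487) = -314*((-5/3 + 108) + 487) = -314*(319/3 + 487) = -314*1780/3 = -558920/3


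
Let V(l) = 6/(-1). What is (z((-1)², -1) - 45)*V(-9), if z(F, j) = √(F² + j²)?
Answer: 270 - 6*√2 ≈ 261.51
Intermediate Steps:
V(l) = -6 (V(l) = 6*(-1) = -6)
(z((-1)², -1) - 45)*V(-9) = (√(((-1)²)² + (-1)²) - 45)*(-6) = (√(1² + 1) - 45)*(-6) = (√(1 + 1) - 45)*(-6) = (√2 - 45)*(-6) = (-45 + √2)*(-6) = 270 - 6*√2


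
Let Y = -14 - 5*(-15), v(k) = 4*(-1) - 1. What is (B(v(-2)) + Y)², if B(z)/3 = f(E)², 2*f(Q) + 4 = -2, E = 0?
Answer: 7744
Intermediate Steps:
f(Q) = -3 (f(Q) = -2 + (½)*(-2) = -2 - 1 = -3)
v(k) = -5 (v(k) = -4 - 1 = -5)
B(z) = 27 (B(z) = 3*(-3)² = 3*9 = 27)
Y = 61 (Y = -14 - 1*(-75) = -14 + 75 = 61)
(B(v(-2)) + Y)² = (27 + 61)² = 88² = 7744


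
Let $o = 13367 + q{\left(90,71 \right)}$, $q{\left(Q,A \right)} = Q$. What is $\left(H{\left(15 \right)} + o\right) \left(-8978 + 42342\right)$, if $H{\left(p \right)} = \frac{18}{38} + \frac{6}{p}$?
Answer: $\frac{2245042488}{5} \approx 4.4901 \cdot 10^{8}$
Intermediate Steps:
$H{\left(p \right)} = \frac{9}{19} + \frac{6}{p}$ ($H{\left(p \right)} = 18 \cdot \frac{1}{38} + \frac{6}{p} = \frac{9}{19} + \frac{6}{p}$)
$o = 13457$ ($o = 13367 + 90 = 13457$)
$\left(H{\left(15 \right)} + o\right) \left(-8978 + 42342\right) = \left(\left(\frac{9}{19} + \frac{6}{15}\right) + 13457\right) \left(-8978 + 42342\right) = \left(\left(\frac{9}{19} + 6 \cdot \frac{1}{15}\right) + 13457\right) 33364 = \left(\left(\frac{9}{19} + \frac{2}{5}\right) + 13457\right) 33364 = \left(\frac{83}{95} + 13457\right) 33364 = \frac{1278498}{95} \cdot 33364 = \frac{2245042488}{5}$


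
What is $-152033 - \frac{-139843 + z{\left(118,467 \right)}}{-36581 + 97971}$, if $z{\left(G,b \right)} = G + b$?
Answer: $- \frac{666654758}{4385} \approx -1.5203 \cdot 10^{5}$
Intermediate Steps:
$-152033 - \frac{-139843 + z{\left(118,467 \right)}}{-36581 + 97971} = -152033 - \frac{-139843 + \left(118 + 467\right)}{-36581 + 97971} = -152033 - \frac{-139843 + 585}{61390} = -152033 - \left(-139258\right) \frac{1}{61390} = -152033 - - \frac{9947}{4385} = -152033 + \frac{9947}{4385} = - \frac{666654758}{4385}$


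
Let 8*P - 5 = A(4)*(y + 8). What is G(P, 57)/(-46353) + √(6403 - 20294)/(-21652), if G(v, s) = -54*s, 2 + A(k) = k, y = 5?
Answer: 1026/15451 - I*√13891/21652 ≈ 0.066404 - 0.0054434*I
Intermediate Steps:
A(k) = -2 + k
P = 31/8 (P = 5/8 + ((-2 + 4)*(5 + 8))/8 = 5/8 + (2*13)/8 = 5/8 + (⅛)*26 = 5/8 + 13/4 = 31/8 ≈ 3.8750)
G(P, 57)/(-46353) + √(6403 - 20294)/(-21652) = -54*57/(-46353) + √(6403 - 20294)/(-21652) = -3078*(-1/46353) + √(-13891)*(-1/21652) = 1026/15451 + (I*√13891)*(-1/21652) = 1026/15451 - I*√13891/21652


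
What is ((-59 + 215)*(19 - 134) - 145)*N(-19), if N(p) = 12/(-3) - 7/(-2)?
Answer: 18085/2 ≈ 9042.5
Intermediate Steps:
N(p) = -½ (N(p) = 12*(-⅓) - 7*(-½) = -4 + 7/2 = -½)
((-59 + 215)*(19 - 134) - 145)*N(-19) = ((-59 + 215)*(19 - 134) - 145)*(-½) = (156*(-115) - 145)*(-½) = (-17940 - 145)*(-½) = -18085*(-½) = 18085/2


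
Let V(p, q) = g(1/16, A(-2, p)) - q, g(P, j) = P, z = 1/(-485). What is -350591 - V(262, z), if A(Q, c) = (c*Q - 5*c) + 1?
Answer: -2720586661/7760 ≈ -3.5059e+5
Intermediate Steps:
z = -1/485 ≈ -0.0020619
A(Q, c) = 1 - 5*c + Q*c (A(Q, c) = (Q*c - 5*c) + 1 = (-5*c + Q*c) + 1 = 1 - 5*c + Q*c)
V(p, q) = 1/16 - q
-350591 - V(262, z) = -350591 - (1/16 - 1*(-1/485)) = -350591 - (1/16 + 1/485) = -350591 - 1*501/7760 = -350591 - 501/7760 = -2720586661/7760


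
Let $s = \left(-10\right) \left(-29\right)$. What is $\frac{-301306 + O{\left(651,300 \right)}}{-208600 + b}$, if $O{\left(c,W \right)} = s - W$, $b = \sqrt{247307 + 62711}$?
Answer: $\frac{31427258800}{21756824991} + \frac{150658 \sqrt{310018}}{21756824991} \approx 1.4483$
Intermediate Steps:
$s = 290$
$b = \sqrt{310018} \approx 556.79$
$O{\left(c,W \right)} = 290 - W$
$\frac{-301306 + O{\left(651,300 \right)}}{-208600 + b} = \frac{-301306 + \left(290 - 300\right)}{-208600 + \sqrt{310018}} = \frac{-301306 - 10}{-208600 + \sqrt{310018}} = - \frac{301316}{-208600 + \sqrt{310018}}$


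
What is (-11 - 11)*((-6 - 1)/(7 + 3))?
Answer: 77/5 ≈ 15.400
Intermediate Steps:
(-11 - 11)*((-6 - 1)/(7 + 3)) = -(-154)/10 = -22*(-7/10) = 77/5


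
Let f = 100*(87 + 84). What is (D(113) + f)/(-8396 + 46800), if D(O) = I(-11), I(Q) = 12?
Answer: 4278/9601 ≈ 0.44558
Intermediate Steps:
f = 17100 (f = 100*171 = 17100)
D(O) = 12
(D(113) + f)/(-8396 + 46800) = (12 + 17100)/(-8396 + 46800) = 17112/38404 = 17112*(1/38404) = 4278/9601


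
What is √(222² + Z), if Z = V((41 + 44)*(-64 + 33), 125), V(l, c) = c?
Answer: √49409 ≈ 222.28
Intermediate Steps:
Z = 125
√(222² + Z) = √(222² + 125) = √(49284 + 125) = √49409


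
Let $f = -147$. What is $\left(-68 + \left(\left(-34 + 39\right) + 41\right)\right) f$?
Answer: $3234$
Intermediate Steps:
$\left(-68 + \left(\left(-34 + 39\right) + 41\right)\right) f = \left(-68 + \left(\left(-34 + 39\right) + 41\right)\right) \left(-147\right) = \left(-68 + \left(5 + 41\right)\right) \left(-147\right) = \left(-68 + 46\right) \left(-147\right) = \left(-22\right) \left(-147\right) = 3234$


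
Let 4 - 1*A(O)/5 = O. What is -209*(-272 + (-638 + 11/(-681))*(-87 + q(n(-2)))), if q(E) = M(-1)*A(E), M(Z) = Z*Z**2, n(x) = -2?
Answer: -3528615343/227 ≈ -1.5545e+7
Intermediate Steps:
A(O) = 20 - 5*O
M(Z) = Z**3
q(E) = -20 + 5*E (q(E) = (-1)**3*(20 - 5*E) = -(20 - 5*E) = -20 + 5*E)
-209*(-272 + (-638 + 11/(-681))*(-87 + q(n(-2)))) = -209*(-272 + (-638 + 11/(-681))*(-87 + (-20 + 5*(-2)))) = -209*(-272 + (-638 + 11*(-1/681))*(-87 + (-20 - 10))) = -209*(-272 + (-638 - 11/681)*(-87 - 30)) = -209*(-272 - 434489/681*(-117)) = -209*(-272 + 16945071/227) = -209*16883327/227 = -3528615343/227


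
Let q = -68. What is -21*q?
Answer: 1428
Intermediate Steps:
-21*q = -21*(-68) = 1428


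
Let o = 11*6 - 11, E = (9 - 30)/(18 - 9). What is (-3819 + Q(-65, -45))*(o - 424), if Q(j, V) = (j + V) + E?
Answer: 1450662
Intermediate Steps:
E = -7/3 (E = -21/9 = -21*⅑ = -7/3 ≈ -2.3333)
Q(j, V) = -7/3 + V + j (Q(j, V) = (j + V) - 7/3 = (V + j) - 7/3 = -7/3 + V + j)
o = 55 (o = 66 - 11 = 55)
(-3819 + Q(-65, -45))*(o - 424) = (-3819 + (-7/3 - 45 - 65))*(55 - 424) = (-3819 - 337/3)*(-369) = -11794/3*(-369) = 1450662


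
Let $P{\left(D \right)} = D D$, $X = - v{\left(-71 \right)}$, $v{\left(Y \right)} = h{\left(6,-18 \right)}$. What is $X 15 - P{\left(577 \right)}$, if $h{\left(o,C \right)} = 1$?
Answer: $-332944$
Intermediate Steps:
$v{\left(Y \right)} = 1$
$X = -1$ ($X = \left(-1\right) 1 = -1$)
$P{\left(D \right)} = D^{2}$
$X 15 - P{\left(577 \right)} = \left(-1\right) 15 - 577^{2} = -15 - 332929 = -332944$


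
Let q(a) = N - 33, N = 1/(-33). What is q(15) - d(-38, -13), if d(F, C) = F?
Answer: 164/33 ≈ 4.9697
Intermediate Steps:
N = -1/33 ≈ -0.030303
q(a) = -1090/33 (q(a) = -1/33 - 33 = -1090/33)
q(15) - d(-38, -13) = -1090/33 - 1*(-38) = -1090/33 + 38 = 164/33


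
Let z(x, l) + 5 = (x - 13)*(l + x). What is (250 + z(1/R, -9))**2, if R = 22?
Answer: 30528825625/234256 ≈ 1.3032e+5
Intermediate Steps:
z(x, l) = -5 + (-13 + x)*(l + x) (z(x, l) = -5 + (x - 13)*(l + x) = -5 + (-13 + x)*(l + x))
(250 + z(1/R, -9))**2 = (250 + (-5 + (1/22)**2 - 13*(-9) - 13/22 - 9/22))**2 = (250 + (-5 + (1/22)**2 + 117 - 13*1/22 - 9*1/22))**2 = (250 + (-5 + 1/484 + 117 - 13/22 - 9/22))**2 = (250 + 53725/484)**2 = (174725/484)**2 = 30528825625/234256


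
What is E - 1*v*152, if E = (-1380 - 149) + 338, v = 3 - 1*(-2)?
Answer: -1951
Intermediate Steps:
v = 5 (v = 3 + 2 = 5)
E = -1191 (E = -1529 + 338 = -1191)
E - 1*v*152 = -1191 - 1*5*152 = -1191 - 5*152 = -1191 - 1*760 = -1191 - 760 = -1951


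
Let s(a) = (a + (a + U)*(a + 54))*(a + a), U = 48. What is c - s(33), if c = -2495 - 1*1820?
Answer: -471595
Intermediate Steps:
c = -4315 (c = -2495 - 1820 = -4315)
s(a) = 2*a*(a + (48 + a)*(54 + a)) (s(a) = (a + (a + 48)*(a + 54))*(a + a) = (a + (48 + a)*(54 + a))*(2*a) = 2*a*(a + (48 + a)*(54 + a)))
c - s(33) = -4315 - 2*33*(2592 + 33² + 103*33) = -4315 - 2*33*(2592 + 1089 + 3399) = -4315 - 2*33*7080 = -4315 - 1*467280 = -4315 - 467280 = -471595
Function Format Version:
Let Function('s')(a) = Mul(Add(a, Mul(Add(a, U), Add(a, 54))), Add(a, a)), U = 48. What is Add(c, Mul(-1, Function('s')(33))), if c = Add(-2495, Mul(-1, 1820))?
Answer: -471595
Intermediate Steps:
c = -4315 (c = Add(-2495, -1820) = -4315)
Function('s')(a) = Mul(2, a, Add(a, Mul(Add(48, a), Add(54, a)))) (Function('s')(a) = Mul(Add(a, Mul(Add(a, 48), Add(a, 54))), Add(a, a)) = Mul(Add(a, Mul(Add(48, a), Add(54, a))), Mul(2, a)) = Mul(2, a, Add(a, Mul(Add(48, a), Add(54, a)))))
Add(c, Mul(-1, Function('s')(33))) = Add(-4315, Mul(-1, Mul(2, 33, Add(2592, Pow(33, 2), Mul(103, 33))))) = Add(-4315, Mul(-1, Mul(2, 33, Add(2592, 1089, 3399)))) = Add(-4315, Mul(-1, Mul(2, 33, 7080))) = Add(-4315, Mul(-1, 467280)) = Add(-4315, -467280) = -471595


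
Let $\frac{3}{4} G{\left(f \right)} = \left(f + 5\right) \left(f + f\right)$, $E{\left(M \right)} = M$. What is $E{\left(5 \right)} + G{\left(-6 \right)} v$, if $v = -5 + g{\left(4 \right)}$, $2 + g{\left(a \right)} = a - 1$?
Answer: $-59$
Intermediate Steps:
$g{\left(a \right)} = -3 + a$ ($g{\left(a \right)} = -2 + \left(a - 1\right) = -2 + \left(-1 + a\right) = -3 + a$)
$v = -4$ ($v = -5 + \left(-3 + 4\right) = -5 + 1 = -4$)
$G{\left(f \right)} = \frac{8 f \left(5 + f\right)}{3}$ ($G{\left(f \right)} = \frac{4 \left(f + 5\right) \left(f + f\right)}{3} = \frac{4 \left(5 + f\right) 2 f}{3} = \frac{4 \cdot 2 f \left(5 + f\right)}{3} = \frac{8 f \left(5 + f\right)}{3}$)
$E{\left(5 \right)} + G{\left(-6 \right)} v = 5 + \frac{8}{3} \left(-6\right) \left(5 - 6\right) \left(-4\right) = 5 + \frac{8}{3} \left(-6\right) \left(-1\right) \left(-4\right) = 5 + 16 \left(-4\right) = 5 - 64 = -59$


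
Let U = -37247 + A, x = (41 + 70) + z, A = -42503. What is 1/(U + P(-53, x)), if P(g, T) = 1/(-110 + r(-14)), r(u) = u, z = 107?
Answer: -124/9889001 ≈ -1.2539e-5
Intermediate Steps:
x = 218 (x = (41 + 70) + 107 = 111 + 107 = 218)
P(g, T) = -1/124 (P(g, T) = 1/(-110 - 14) = 1/(-124) = -1/124)
U = -79750 (U = -37247 - 42503 = -79750)
1/(U + P(-53, x)) = 1/(-79750 - 1/124) = 1/(-9889001/124) = -124/9889001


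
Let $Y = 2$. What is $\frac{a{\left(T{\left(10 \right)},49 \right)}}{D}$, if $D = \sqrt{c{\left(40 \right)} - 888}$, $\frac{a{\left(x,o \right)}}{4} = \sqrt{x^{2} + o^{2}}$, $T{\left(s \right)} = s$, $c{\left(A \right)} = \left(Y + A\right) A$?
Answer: $\frac{\sqrt{55022}}{33} \approx 7.1081$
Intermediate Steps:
$c{\left(A \right)} = A \left(2 + A\right)$ ($c{\left(A \right)} = \left(2 + A\right) A = A \left(2 + A\right)$)
$a{\left(x,o \right)} = 4 \sqrt{o^{2} + x^{2}}$ ($a{\left(x,o \right)} = 4 \sqrt{x^{2} + o^{2}} = 4 \sqrt{o^{2} + x^{2}}$)
$D = 6 \sqrt{22}$ ($D = \sqrt{40 \left(2 + 40\right) - 888} = \sqrt{40 \cdot 42 - 888} = \sqrt{1680 - 888} = \sqrt{792} = 6 \sqrt{22} \approx 28.142$)
$\frac{a{\left(T{\left(10 \right)},49 \right)}}{D} = \frac{4 \sqrt{49^{2} + 10^{2}}}{6 \sqrt{22}} = 4 \sqrt{2401 + 100} \frac{\sqrt{22}}{132} = 4 \sqrt{2501} \frac{\sqrt{22}}{132} = \frac{\sqrt{55022}}{33}$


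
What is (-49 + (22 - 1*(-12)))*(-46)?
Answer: 690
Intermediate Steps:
(-49 + (22 - 1*(-12)))*(-46) = (-49 + (22 + 12))*(-46) = (-49 + 34)*(-46) = -15*(-46) = 690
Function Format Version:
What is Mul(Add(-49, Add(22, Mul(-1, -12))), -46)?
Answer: 690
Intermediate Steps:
Mul(Add(-49, Add(22, Mul(-1, -12))), -46) = Mul(Add(-49, Add(22, 12)), -46) = Mul(Add(-49, 34), -46) = Mul(-15, -46) = 690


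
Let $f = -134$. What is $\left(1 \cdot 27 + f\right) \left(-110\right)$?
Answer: $11770$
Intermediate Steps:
$\left(1 \cdot 27 + f\right) \left(-110\right) = \left(1 \cdot 27 - 134\right) \left(-110\right) = \left(27 - 134\right) \left(-110\right) = \left(-107\right) \left(-110\right) = 11770$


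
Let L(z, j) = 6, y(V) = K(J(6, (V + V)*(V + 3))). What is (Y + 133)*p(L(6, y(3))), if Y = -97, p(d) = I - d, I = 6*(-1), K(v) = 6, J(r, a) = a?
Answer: -432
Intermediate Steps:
y(V) = 6
I = -6
p(d) = -6 - d
(Y + 133)*p(L(6, y(3))) = (-97 + 133)*(-6 - 1*6) = 36*(-6 - 6) = 36*(-12) = -432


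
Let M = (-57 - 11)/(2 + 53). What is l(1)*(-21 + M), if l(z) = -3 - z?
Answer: 4892/55 ≈ 88.945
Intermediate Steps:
M = -68/55 ≈ -1.2364
l(1)*(-21 + M) = (-3 - 1*1)*(-21 - 68/55) = (-3 - 1)*(-1223/55) = -4*(-1223/55) = 4892/55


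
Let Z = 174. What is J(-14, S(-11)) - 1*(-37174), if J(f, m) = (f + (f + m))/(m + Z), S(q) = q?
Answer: 6059323/163 ≈ 37174.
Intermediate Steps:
J(f, m) = (m + 2*f)/(174 + m) (J(f, m) = (f + (f + m))/(m + 174) = (m + 2*f)/(174 + m))
J(-14, S(-11)) - 1*(-37174) = (-11 + 2*(-14))/(174 - 11) - 1*(-37174) = (-11 - 28)/163 + 37174 = (1/163)*(-39) + 37174 = -39/163 + 37174 = 6059323/163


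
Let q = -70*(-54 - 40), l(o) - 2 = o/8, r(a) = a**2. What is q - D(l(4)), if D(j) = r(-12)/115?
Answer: 756556/115 ≈ 6578.8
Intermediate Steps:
l(o) = 2 + o/8
D(j) = 144/115 (D(j) = (-12)**2/115 = 144*(1/115) = 144/115)
q = 6580 (q = -70*(-94) = 6580)
q - D(l(4)) = 6580 - 1*144/115 = 6580 - 144/115 = 756556/115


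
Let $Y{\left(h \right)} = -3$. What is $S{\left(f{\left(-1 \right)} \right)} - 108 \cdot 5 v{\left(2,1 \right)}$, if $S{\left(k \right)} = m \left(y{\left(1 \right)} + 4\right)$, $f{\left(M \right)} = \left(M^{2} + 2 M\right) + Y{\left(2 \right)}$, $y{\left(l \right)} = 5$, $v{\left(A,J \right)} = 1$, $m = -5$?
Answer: $-585$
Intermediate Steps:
$f{\left(M \right)} = -3 + M^{2} + 2 M$ ($f{\left(M \right)} = \left(M^{2} + 2 M\right) - 3 = -3 + M^{2} + 2 M$)
$S{\left(k \right)} = -45$ ($S{\left(k \right)} = - 5 \left(5 + 4\right) = \left(-5\right) 9 = -45$)
$S{\left(f{\left(-1 \right)} \right)} - 108 \cdot 5 v{\left(2,1 \right)} = -45 - 108 \cdot 5 \cdot 1 = -45 - 540 = -585$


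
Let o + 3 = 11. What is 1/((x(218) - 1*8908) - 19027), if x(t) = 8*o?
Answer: -1/27871 ≈ -3.5880e-5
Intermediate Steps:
o = 8 (o = -3 + 11 = 8)
x(t) = 64 (x(t) = 8*8 = 64)
1/((x(218) - 1*8908) - 19027) = 1/((64 - 1*8908) - 19027) = 1/((64 - 8908) - 19027) = 1/(-8844 - 19027) = 1/(-27871) = -1/27871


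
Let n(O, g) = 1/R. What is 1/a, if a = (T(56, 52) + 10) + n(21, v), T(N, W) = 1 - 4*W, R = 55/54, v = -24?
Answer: -55/10781 ≈ -0.0051016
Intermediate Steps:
R = 55/54 (R = 55*(1/54) = 55/54 ≈ 1.0185)
n(O, g) = 54/55 (n(O, g) = 1/(55/54) = 54/55)
a = -10781/55 (a = ((1 - 4*52) + 10) + 54/55 = ((1 - 208) + 10) + 54/55 = (-207 + 10) + 54/55 = -197 + 54/55 = -10781/55 ≈ -196.02)
1/a = 1/(-10781/55) = -55/10781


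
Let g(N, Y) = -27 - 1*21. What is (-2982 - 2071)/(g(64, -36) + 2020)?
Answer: -5053/1972 ≈ -2.5624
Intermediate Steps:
g(N, Y) = -48 (g(N, Y) = -27 - 21 = -48)
(-2982 - 2071)/(g(64, -36) + 2020) = (-2982 - 2071)/(-48 + 2020) = -5053/1972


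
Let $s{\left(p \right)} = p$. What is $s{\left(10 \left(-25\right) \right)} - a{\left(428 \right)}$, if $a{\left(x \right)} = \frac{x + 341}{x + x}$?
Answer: $- \frac{214769}{856} \approx -250.9$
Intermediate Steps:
$a{\left(x \right)} = \frac{341 + x}{2 x}$
$s{\left(10 \left(-25\right) \right)} - a{\left(428 \right)} = 10 \left(-25\right) - \frac{341 + 428}{2 \cdot 428} = -250 - \frac{1}{2} \cdot \frac{1}{428} \cdot 769 = -250 - \frac{769}{856} = - \frac{214769}{856}$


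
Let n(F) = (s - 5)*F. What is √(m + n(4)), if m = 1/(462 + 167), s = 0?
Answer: I*√7912191/629 ≈ 4.472*I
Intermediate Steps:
m = 1/629 ≈ 0.0015898
n(F) = -5*F (n(F) = (0 - 5)*F = -5*F)
√(m + n(4)) = √(1/629 - 5*4) = √(1/629 - 20) = √(-12579/629) = I*√7912191/629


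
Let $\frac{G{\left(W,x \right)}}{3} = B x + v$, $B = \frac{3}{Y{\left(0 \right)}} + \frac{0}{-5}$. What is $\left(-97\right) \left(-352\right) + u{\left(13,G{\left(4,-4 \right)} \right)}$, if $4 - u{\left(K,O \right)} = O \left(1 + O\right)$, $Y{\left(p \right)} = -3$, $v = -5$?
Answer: $34142$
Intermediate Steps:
$B = -1$ ($B = \frac{3}{-3} + \frac{0}{-5} = 3 \left(- \frac{1}{3}\right) + 0 \left(- \frac{1}{5}\right) = -1 + 0 = -1$)
$G{\left(W,x \right)} = -15 - 3 x$ ($G{\left(W,x \right)} = 3 \left(- x - 5\right) = 3 \left(-5 - x\right) = -15 - 3 x$)
$u{\left(K,O \right)} = 4 - O \left(1 + O\right)$
$\left(-97\right) \left(-352\right) + u{\left(13,G{\left(4,-4 \right)} \right)} = \left(-97\right) \left(-352\right) - \left(-19 + 12 + \left(-15 - -12\right)^{2}\right) = 34144 - \left(-7 + \left(-15 + 12\right)^{2}\right) = 34144 - 2 = 34142$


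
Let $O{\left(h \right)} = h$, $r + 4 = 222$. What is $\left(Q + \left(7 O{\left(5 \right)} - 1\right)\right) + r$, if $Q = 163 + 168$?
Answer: $583$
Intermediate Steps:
$r = 218$ ($r = -4 + 222 = 218$)
$Q = 331$
$\left(Q + \left(7 O{\left(5 \right)} - 1\right)\right) + r = \left(331 + \left(7 \cdot 5 - 1\right)\right) + 218 = \left(331 + \left(35 - 1\right)\right) + 218 = \left(331 + 34\right) + 218 = 365 + 218 = 583$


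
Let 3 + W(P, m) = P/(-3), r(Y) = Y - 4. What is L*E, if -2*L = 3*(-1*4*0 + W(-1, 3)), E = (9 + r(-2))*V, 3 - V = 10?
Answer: -84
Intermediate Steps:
V = -7 (V = 3 - 1*10 = 3 - 10 = -7)
r(Y) = -4 + Y
W(P, m) = -3 - P/3 (W(P, m) = -3 + P/(-3) = -3 + P*(-⅓) = -3 - P/3)
E = -21 (E = (9 + (-4 - 2))*(-7) = (9 - 6)*(-7) = 3*(-7) = -21)
L = 4 (L = -3*(-1*4*0 + (-3 - ⅓*(-1)))/2 = -3*(-4*0 + (-3 + ⅓))/2 = -3*(0 - 8/3)/2 = -3*(-8)/(2*3) = -½*(-8) = 4)
L*E = 4*(-21) = -84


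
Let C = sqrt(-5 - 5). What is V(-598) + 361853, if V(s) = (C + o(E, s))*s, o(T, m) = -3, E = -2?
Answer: 363647 - 598*I*sqrt(10) ≈ 3.6365e+5 - 1891.0*I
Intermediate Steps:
C = I*sqrt(10) (C = sqrt(-10) = I*sqrt(10) ≈ 3.1623*I)
V(s) = s*(-3 + I*sqrt(10)) (V(s) = (I*sqrt(10) - 3)*s = (-3 + I*sqrt(10))*s = s*(-3 + I*sqrt(10)))
V(-598) + 361853 = -598*(-3 + I*sqrt(10)) + 361853 = (1794 - 598*I*sqrt(10)) + 361853 = 363647 - 598*I*sqrt(10)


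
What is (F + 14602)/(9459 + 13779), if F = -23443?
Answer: -2947/7746 ≈ -0.38045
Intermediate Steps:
(F + 14602)/(9459 + 13779) = (-23443 + 14602)/(9459 + 13779) = -8841/23238 = -8841*1/23238 = -2947/7746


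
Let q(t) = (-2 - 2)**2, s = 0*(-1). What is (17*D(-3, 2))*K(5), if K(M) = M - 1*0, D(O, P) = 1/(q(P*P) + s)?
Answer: 85/16 ≈ 5.3125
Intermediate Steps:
s = 0
q(t) = 16 (q(t) = (-4)**2 = 16)
D(O, P) = 1/16 (D(O, P) = 1/(16 + 0) = 1/16)
K(M) = M (K(M) = M + 0 = M)
(17*D(-3, 2))*K(5) = (17*(1/16))*5 = (17/16)*5 = 85/16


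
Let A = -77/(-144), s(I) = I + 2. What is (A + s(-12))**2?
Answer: 1857769/20736 ≈ 89.591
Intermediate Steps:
s(I) = 2 + I
A = 77/144 (A = -77*(-1/144) = 77/144 ≈ 0.53472)
(A + s(-12))**2 = (77/144 + (2 - 12))**2 = (77/144 - 10)**2 = (-1363/144)**2 = 1857769/20736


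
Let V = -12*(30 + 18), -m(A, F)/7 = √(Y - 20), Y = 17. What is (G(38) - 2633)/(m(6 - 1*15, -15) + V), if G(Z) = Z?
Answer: 498240/110641 - 6055*I*√3/110641 ≈ 4.5032 - 0.094789*I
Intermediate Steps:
m(A, F) = -7*I*√3 (m(A, F) = -7*√(17 - 20) = -7*I*√3)
V = -576 (V = -12*48 = -576)
(G(38) - 2633)/(m(6 - 1*15, -15) + V) = (38 - 2633)/(-7*I*√3 - 576) = -2595/(-576 - 7*I*√3)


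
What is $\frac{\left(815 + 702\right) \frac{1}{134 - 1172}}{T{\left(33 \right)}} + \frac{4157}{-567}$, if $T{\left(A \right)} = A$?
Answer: $- \frac{15917113}{2158002} \approx -7.3759$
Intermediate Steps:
$\frac{\left(815 + 702\right) \frac{1}{134 - 1172}}{T{\left(33 \right)}} + \frac{4157}{-567} = \frac{\left(815 + 702\right) \frac{1}{134 - 1172}}{33} + \frac{4157}{-567} = \frac{1517}{-1038} \cdot \frac{1}{33} + 4157 \left(- \frac{1}{567}\right) = 1517 \left(- \frac{1}{1038}\right) \frac{1}{33} - \frac{4157}{567} = \left(- \frac{1517}{1038}\right) \frac{1}{33} - \frac{4157}{567} = - \frac{1517}{34254} - \frac{4157}{567} = - \frac{15917113}{2158002}$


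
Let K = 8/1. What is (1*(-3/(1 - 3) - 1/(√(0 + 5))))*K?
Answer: 12 - 8*√5/5 ≈ 8.4223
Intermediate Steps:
K = 8 (K = 8*1 = 8)
(1*(-3/(1 - 3) - 1/(√(0 + 5))))*K = (1*(-3/(1 - 3) - 1/(√(0 + 5))))*8 = (1*(-3/(-2) - 1/(√5)))*8 = (1*(-3*(-½) - √5/5))*8 = (1*(3/2 - √5/5))*8 = (3/2 - √5/5)*8 = 12 - 8*√5/5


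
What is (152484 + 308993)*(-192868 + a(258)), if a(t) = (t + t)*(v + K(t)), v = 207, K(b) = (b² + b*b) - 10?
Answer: 31658629102864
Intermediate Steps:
K(b) = -10 + 2*b² (K(b) = (b² + b²) - 10 = 2*b² - 10 = -10 + 2*b²)
a(t) = 2*t*(197 + 2*t²) (a(t) = (t + t)*(207 + (-10 + 2*t²)) = (2*t)*(197 + 2*t²) = 2*t*(197 + 2*t²))
(152484 + 308993)*(-192868 + a(258)) = (152484 + 308993)*(-192868 + (4*258³ + 394*258)) = 461477*(-192868 + (4*17173512 + 101652)) = 461477*(-192868 + (68694048 + 101652)) = 461477*(-192868 + 68795700) = 461477*68602832 = 31658629102864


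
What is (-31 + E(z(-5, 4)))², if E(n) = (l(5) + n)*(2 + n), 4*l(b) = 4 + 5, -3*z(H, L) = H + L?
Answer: 808201/1296 ≈ 623.61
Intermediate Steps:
z(H, L) = -H/3 - L/3 (z(H, L) = -(H + L)/3 = -H/3 - L/3)
l(b) = 9/4 (l(b) = (4 + 5)/4 = (¼)*9 = 9/4)
E(n) = (2 + n)*(9/4 + n) (E(n) = (9/4 + n)*(2 + n) = (2 + n)*(9/4 + n))
(-31 + E(z(-5, 4)))² = (-31 + (9/2 + (-⅓*(-5) - ⅓*4)² + 17*(-⅓*(-5) - ⅓*4)/4))² = (-31 + (9/2 + (5/3 - 4/3)² + 17*(5/3 - 4/3)/4))² = (-31 + (9/2 + (⅓)² + (17/4)*(⅓)))² = (-31 + (9/2 + ⅑ + 17/12))² = (-31 + 217/36)² = (-899/36)² = 808201/1296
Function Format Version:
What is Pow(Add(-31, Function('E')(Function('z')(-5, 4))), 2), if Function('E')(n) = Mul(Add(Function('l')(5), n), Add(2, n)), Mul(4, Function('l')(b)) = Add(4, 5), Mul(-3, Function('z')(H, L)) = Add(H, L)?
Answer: Rational(808201, 1296) ≈ 623.61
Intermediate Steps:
Function('z')(H, L) = Add(Mul(Rational(-1, 3), H), Mul(Rational(-1, 3), L)) (Function('z')(H, L) = Mul(Rational(-1, 3), Add(H, L)) = Add(Mul(Rational(-1, 3), H), Mul(Rational(-1, 3), L)))
Function('l')(b) = Rational(9, 4) (Function('l')(b) = Mul(Rational(1, 4), Add(4, 5)) = Mul(Rational(1, 4), 9) = Rational(9, 4))
Function('E')(n) = Mul(Add(2, n), Add(Rational(9, 4), n)) (Function('E')(n) = Mul(Add(Rational(9, 4), n), Add(2, n)) = Mul(Add(2, n), Add(Rational(9, 4), n)))
Pow(Add(-31, Function('E')(Function('z')(-5, 4))), 2) = Pow(Add(-31, Add(Rational(9, 2), Pow(Add(Mul(Rational(-1, 3), -5), Mul(Rational(-1, 3), 4)), 2), Mul(Rational(17, 4), Add(Mul(Rational(-1, 3), -5), Mul(Rational(-1, 3), 4))))), 2) = Pow(Add(-31, Add(Rational(9, 2), Pow(Add(Rational(5, 3), Rational(-4, 3)), 2), Mul(Rational(17, 4), Add(Rational(5, 3), Rational(-4, 3))))), 2) = Pow(Add(-31, Add(Rational(9, 2), Pow(Rational(1, 3), 2), Mul(Rational(17, 4), Rational(1, 3)))), 2) = Pow(Add(-31, Add(Rational(9, 2), Rational(1, 9), Rational(17, 12))), 2) = Pow(Add(-31, Rational(217, 36)), 2) = Pow(Rational(-899, 36), 2) = Rational(808201, 1296)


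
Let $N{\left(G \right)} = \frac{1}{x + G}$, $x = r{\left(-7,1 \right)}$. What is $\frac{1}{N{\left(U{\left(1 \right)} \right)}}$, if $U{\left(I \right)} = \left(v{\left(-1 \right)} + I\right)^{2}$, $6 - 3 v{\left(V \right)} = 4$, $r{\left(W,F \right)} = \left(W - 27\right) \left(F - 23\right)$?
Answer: $\frac{6757}{9} \approx 750.78$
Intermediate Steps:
$r{\left(W,F \right)} = \left(-27 + W\right) \left(-23 + F\right)$
$v{\left(V \right)} = \frac{2}{3}$ ($v{\left(V \right)} = 2 - \frac{4}{3} = \frac{2}{3}$)
$x = 748$ ($x = 621 - 27 - -161 + 1 \left(-7\right) = 621 - 27 + 161 - 7 = 748$)
$U{\left(I \right)} = \left(\frac{2}{3} + I\right)^{2}$
$N{\left(G \right)} = \frac{1}{748 + G}$
$\frac{1}{N{\left(U{\left(1 \right)} \right)}} = \frac{1}{\frac{1}{748 + \frac{\left(2 + 3 \cdot 1\right)^{2}}{9}}} = \frac{1}{\frac{1}{748 + \frac{\left(2 + 3\right)^{2}}{9}}} = \frac{1}{\frac{1}{748 + \frac{5^{2}}{9}}} = \frac{1}{\frac{1}{748 + \frac{1}{9} \cdot 25}} = \frac{1}{\frac{1}{748 + \frac{25}{9}}} = \frac{1}{\frac{1}{\frac{6757}{9}}} = \frac{1}{\frac{9}{6757}} = \frac{6757}{9}$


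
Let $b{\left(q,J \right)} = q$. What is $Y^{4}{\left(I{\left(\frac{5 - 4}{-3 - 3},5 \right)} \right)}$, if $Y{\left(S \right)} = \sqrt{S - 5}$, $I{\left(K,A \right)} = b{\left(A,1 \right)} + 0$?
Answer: $0$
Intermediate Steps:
$I{\left(K,A \right)} = A$ ($I{\left(K,A \right)} = A + 0 = A$)
$Y{\left(S \right)} = \sqrt{-5 + S}$
$Y^{4}{\left(I{\left(\frac{5 - 4}{-3 - 3},5 \right)} \right)} = \left(\sqrt{-5 + 5}\right)^{4} = \left(\sqrt{0}\right)^{4} = 0^{4} = 0$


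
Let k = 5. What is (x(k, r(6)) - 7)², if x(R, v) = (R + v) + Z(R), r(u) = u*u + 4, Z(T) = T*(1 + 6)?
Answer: 5329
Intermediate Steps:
Z(T) = 7*T (Z(T) = T*7 = 7*T)
r(u) = 4 + u² (r(u) = u² + 4 = 4 + u²)
x(R, v) = v + 8*R (x(R, v) = (R + v) + 7*R = v + 8*R)
(x(k, r(6)) - 7)² = (((4 + 6²) + 8*5) - 7)² = (((4 + 36) + 40) - 7)² = ((40 + 40) - 7)² = (80 - 7)² = 73² = 5329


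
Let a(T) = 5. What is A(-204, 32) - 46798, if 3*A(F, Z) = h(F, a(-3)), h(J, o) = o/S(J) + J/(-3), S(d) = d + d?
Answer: -57253013/1224 ≈ -46775.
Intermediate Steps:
S(d) = 2*d
h(J, o) = -J/3 + o/(2*J) (h(J, o) = o/((2*J)) + J/(-3) = o*(1/(2*J)) + J*(-1/3) = o/(2*J) - J/3 = -J/3 + o/(2*J))
A(F, Z) = -F/9 + 5/(6*F) (A(F, Z) = (-F/3 + (1/2)*5/F)/3 = (-F/3 + 5/(2*F))/3 = -F/9 + 5/(6*F))
A(-204, 32) - 46798 = (-1/9*(-204) + (5/6)/(-204)) - 46798 = (68/3 + (5/6)*(-1/204)) - 46798 = (68/3 - 5/1224) - 46798 = 27739/1224 - 46798 = -57253013/1224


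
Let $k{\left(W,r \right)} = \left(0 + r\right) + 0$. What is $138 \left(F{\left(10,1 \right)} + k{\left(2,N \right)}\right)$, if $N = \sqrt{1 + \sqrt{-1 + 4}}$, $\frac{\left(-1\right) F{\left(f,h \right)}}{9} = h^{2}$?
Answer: $-1242 + 138 \sqrt{1 + \sqrt{3}} \approx -1013.9$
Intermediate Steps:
$F{\left(f,h \right)} = - 9 h^{2}$
$N = \sqrt{1 + \sqrt{3}} \approx 1.6529$
$k{\left(W,r \right)} = r$ ($k{\left(W,r \right)} = r + 0 = r$)
$138 \left(F{\left(10,1 \right)} + k{\left(2,N \right)}\right) = 138 \left(- 9 \cdot 1^{2} + \sqrt{1 + \sqrt{3}}\right) = 138 \left(\left(-9\right) 1 + \sqrt{1 + \sqrt{3}}\right) = 138 \left(-9 + \sqrt{1 + \sqrt{3}}\right) = -1242 + 138 \sqrt{1 + \sqrt{3}}$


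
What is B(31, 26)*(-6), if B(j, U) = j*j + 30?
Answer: -5946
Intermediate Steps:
B(j, U) = 30 + j² (B(j, U) = j² + 30 = 30 + j²)
B(31, 26)*(-6) = (30 + 31²)*(-6) = (30 + 961)*(-6) = 991*(-6) = -5946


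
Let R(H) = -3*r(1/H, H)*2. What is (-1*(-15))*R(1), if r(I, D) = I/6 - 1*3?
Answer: 255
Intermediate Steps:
r(I, D) = -3 + I/6 (r(I, D) = I*(⅙) - 3 = I/6 - 3 = -3 + I/6)
R(H) = 18 - 1/H (R(H) = -3*(-3 + (1/H)/6)*2 = -3*(-3 + 1/(6*H))*2 = (9 - 1/(2*H))*2 = 18 - 1/H)
(-1*(-15))*R(1) = (-1*(-15))*(18 - 1/1) = 15*(18 - 1*1) = 15*(18 - 1) = 15*17 = 255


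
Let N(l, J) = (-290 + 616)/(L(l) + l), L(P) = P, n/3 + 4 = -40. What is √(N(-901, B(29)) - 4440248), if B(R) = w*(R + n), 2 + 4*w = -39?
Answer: 3*I*√400510879279/901 ≈ 2107.2*I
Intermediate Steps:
n = -132 (n = -12 + 3*(-40) = -12 - 120 = -132)
w = -41/4 (w = -½ + (¼)*(-39) = -½ - 39/4 = -41/4 ≈ -10.250)
B(R) = 1353 - 41*R/4 (B(R) = -41*(R - 132)/4 = -41*(-132 + R)/4 = 1353 - 41*R/4)
N(l, J) = 163/l (N(l, J) = (-290 + 616)/(l + l) = 326/((2*l)) = 326*(1/(2*l)) = 163/l)
√(N(-901, B(29)) - 4440248) = √(163/(-901) - 4440248) = √(163*(-1/901) - 4440248) = √(-163/901 - 4440248) = √(-4000663611/901) = 3*I*√400510879279/901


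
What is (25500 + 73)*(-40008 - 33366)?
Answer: -1876393302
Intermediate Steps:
(25500 + 73)*(-40008 - 33366) = 25573*(-73374) = -1876393302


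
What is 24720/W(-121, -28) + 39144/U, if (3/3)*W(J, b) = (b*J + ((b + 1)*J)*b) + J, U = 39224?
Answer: 103468159/144162909 ≈ 0.71772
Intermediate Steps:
W(J, b) = J + J*b + J*b*(1 + b) (W(J, b) = (b*J + ((b + 1)*J)*b) + J = (J*b + ((1 + b)*J)*b) + J = (J*b + (J*(1 + b))*b) + J = (J*b + J*b*(1 + b)) + J = J + J*b + J*b*(1 + b))
24720/W(-121, -28) + 39144/U = 24720/((-121*(1 + (-28)² + 2*(-28)))) + 39144/39224 = 24720/((-121*(1 + 784 - 56))) + 39144*(1/39224) = 24720/((-121*729)) + 4893/4903 = 24720/(-88209) + 4893/4903 = 24720*(-1/88209) + 4893/4903 = -8240/29403 + 4893/4903 = 103468159/144162909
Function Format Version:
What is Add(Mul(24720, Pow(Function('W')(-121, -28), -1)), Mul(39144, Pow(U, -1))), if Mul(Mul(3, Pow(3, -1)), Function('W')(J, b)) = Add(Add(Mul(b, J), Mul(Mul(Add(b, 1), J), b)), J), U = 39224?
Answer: Rational(103468159, 144162909) ≈ 0.71772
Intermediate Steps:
Function('W')(J, b) = Add(J, Mul(J, b), Mul(J, b, Add(1, b))) (Function('W')(J, b) = Add(Add(Mul(b, J), Mul(Mul(Add(b, 1), J), b)), J) = Add(Add(Mul(J, b), Mul(Mul(Add(1, b), J), b)), J) = Add(Add(Mul(J, b), Mul(Mul(J, Add(1, b)), b)), J) = Add(Add(Mul(J, b), Mul(J, b, Add(1, b))), J) = Add(J, Mul(J, b), Mul(J, b, Add(1, b))))
Add(Mul(24720, Pow(Function('W')(-121, -28), -1)), Mul(39144, Pow(U, -1))) = Add(Mul(24720, Pow(Mul(-121, Add(1, Pow(-28, 2), Mul(2, -28))), -1)), Mul(39144, Pow(39224, -1))) = Add(Mul(24720, Pow(Mul(-121, Add(1, 784, -56)), -1)), Mul(39144, Rational(1, 39224))) = Add(Mul(24720, Pow(Mul(-121, 729), -1)), Rational(4893, 4903)) = Add(Mul(24720, Pow(-88209, -1)), Rational(4893, 4903)) = Add(Mul(24720, Rational(-1, 88209)), Rational(4893, 4903)) = Add(Rational(-8240, 29403), Rational(4893, 4903)) = Rational(103468159, 144162909)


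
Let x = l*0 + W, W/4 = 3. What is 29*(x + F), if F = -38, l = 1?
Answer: -754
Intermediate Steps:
W = 12 (W = 4*3 = 12)
x = 12 (x = 1*0 + 12 = 0 + 12 = 12)
29*(x + F) = 29*(12 - 38) = 29*(-26) = -754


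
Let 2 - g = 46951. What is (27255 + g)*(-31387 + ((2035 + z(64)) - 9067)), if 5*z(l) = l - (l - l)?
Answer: 3781858514/5 ≈ 7.5637e+8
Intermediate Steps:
z(l) = l/5 (z(l) = (l - (l - l))/5 = (l - 1*0)/5 = (l + 0)/5 = l/5)
g = -46949 (g = 2 - 1*46951 = 2 - 46951 = -46949)
(27255 + g)*(-31387 + ((2035 + z(64)) - 9067)) = (27255 - 46949)*(-31387 + ((2035 + (1/5)*64) - 9067)) = -19694*(-31387 + ((2035 + 64/5) - 9067)) = -19694*(-31387 + (10239/5 - 9067)) = -19694*(-31387 - 35096/5) = -19694*(-192031/5) = 3781858514/5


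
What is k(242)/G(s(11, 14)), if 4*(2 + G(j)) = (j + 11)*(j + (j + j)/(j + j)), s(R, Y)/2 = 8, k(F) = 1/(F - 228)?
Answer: 2/3157 ≈ 0.00063351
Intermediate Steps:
k(F) = 1/(-228 + F)
s(R, Y) = 16 (s(R, Y) = 2*8 = 16)
G(j) = -2 + (1 + j)*(11 + j)/4 (G(j) = -2 + ((j + 11)*(j + (j + j)/(j + j)))/4 = -2 + ((11 + j)*(j + (2*j)/((2*j))))/4 = -2 + ((11 + j)*(j + (2*j)*(1/(2*j))))/4 = -2 + ((11 + j)*(j + 1))/4 = -2 + ((11 + j)*(1 + j))/4 = -2 + ((1 + j)*(11 + j))/4 = -2 + (1 + j)*(11 + j)/4)
k(242)/G(s(11, 14)) = 1/((-228 + 242)*(¾ + 3*16 + (¼)*16²)) = 1/(14*(¾ + 48 + (¼)*256)) = 1/(14*(¾ + 48 + 64)) = 1/(14*(451/4)) = (1/14)*(4/451) = 2/3157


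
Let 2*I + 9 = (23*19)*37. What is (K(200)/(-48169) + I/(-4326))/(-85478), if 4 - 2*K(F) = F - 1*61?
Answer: 388913515/17811828196932 ≈ 2.1835e-5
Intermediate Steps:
I = 8080 (I = -9/2 + ((23*19)*37)/2 = -9/2 + (437*37)/2 = -9/2 + (½)*16169 = -9/2 + 16169/2 = 8080)
K(F) = 65/2 - F/2 (K(F) = 2 - (F - 1*61)/2 = 2 - (F - 61)/2 = 2 - (-61 + F)/2 = 2 + (61/2 - F/2) = 65/2 - F/2)
(K(200)/(-48169) + I/(-4326))/(-85478) = ((65/2 - ½*200)/(-48169) + 8080/(-4326))/(-85478) = ((65/2 - 100)*(-1/48169) + 8080*(-1/4326))*(-1/85478) = (-135/2*(-1/48169) - 4040/2163)*(-1/85478) = (135/96338 - 4040/2163)*(-1/85478) = -388913515/208379094*(-1/85478) = 388913515/17811828196932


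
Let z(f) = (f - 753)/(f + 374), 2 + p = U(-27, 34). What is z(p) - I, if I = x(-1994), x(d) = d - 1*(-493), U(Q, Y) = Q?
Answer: 22481/15 ≈ 1498.7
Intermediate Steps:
p = -29 (p = -2 - 27 = -29)
x(d) = 493 + d (x(d) = d + 493 = 493 + d)
z(f) = (-753 + f)/(374 + f)
I = -1501 (I = 493 - 1994 = -1501)
z(p) - I = (-753 - 29)/(374 - 29) - 1*(-1501) = -782/345 + 1501 = (1/345)*(-782) + 1501 = -34/15 + 1501 = 22481/15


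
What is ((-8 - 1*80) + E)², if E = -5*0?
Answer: 7744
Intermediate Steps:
E = 0
((-8 - 1*80) + E)² = ((-8 - 1*80) + 0)² = ((-8 - 80) + 0)² = (-88 + 0)² = (-88)² = 7744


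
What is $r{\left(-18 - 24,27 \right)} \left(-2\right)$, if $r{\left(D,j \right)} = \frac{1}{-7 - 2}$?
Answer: $\frac{2}{9} \approx 0.22222$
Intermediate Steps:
$r{\left(D,j \right)} = - \frac{1}{9}$ ($r{\left(D,j \right)} = \frac{1}{-9} = - \frac{1}{9}$)
$r{\left(-18 - 24,27 \right)} \left(-2\right) = \left(- \frac{1}{9}\right) \left(-2\right) = \frac{2}{9}$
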